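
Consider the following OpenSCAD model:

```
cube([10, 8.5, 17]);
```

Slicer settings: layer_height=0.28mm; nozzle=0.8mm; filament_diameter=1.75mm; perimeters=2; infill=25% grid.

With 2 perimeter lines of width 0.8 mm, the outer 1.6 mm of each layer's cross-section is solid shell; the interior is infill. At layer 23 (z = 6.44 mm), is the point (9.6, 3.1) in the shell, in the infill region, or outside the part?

shell

At z = 6.44 mm: the cube is present — its section is the full 10×8.5 rectangle. Overall, the cross-section is a single solid region. The nearest boundary edge runs (10.00, 0.00)→(10.00, 8.50); distance from the point to it = 0.40 mm. The point is inside the cross-section, 0.40 mm from the nearest boundary — within the 1.6 mm shell band (2 × 0.8).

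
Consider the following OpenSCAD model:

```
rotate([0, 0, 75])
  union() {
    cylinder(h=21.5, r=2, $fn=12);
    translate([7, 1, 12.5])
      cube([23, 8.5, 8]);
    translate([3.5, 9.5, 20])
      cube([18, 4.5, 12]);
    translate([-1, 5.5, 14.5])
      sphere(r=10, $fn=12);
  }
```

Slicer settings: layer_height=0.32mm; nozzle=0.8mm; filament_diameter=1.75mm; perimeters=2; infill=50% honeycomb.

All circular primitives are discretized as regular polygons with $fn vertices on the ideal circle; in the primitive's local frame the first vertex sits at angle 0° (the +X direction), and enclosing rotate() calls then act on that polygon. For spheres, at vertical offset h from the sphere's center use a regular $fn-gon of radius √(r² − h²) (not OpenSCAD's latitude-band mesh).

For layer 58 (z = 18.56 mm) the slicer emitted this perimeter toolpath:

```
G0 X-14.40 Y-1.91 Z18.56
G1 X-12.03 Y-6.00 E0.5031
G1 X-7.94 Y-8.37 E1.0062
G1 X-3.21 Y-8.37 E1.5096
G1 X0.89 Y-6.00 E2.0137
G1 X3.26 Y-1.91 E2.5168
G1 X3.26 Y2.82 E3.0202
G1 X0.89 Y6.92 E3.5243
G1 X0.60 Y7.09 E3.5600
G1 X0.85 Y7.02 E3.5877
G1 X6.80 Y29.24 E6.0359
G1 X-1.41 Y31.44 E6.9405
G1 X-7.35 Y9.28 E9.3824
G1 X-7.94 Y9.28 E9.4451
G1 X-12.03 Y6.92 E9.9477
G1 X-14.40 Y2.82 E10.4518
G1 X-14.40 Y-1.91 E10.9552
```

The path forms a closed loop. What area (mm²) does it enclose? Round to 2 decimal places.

441.29 mm²

Apply the shoelace formula to the sequence of (X, Y) vertices; enclosed area = 441.29 mm².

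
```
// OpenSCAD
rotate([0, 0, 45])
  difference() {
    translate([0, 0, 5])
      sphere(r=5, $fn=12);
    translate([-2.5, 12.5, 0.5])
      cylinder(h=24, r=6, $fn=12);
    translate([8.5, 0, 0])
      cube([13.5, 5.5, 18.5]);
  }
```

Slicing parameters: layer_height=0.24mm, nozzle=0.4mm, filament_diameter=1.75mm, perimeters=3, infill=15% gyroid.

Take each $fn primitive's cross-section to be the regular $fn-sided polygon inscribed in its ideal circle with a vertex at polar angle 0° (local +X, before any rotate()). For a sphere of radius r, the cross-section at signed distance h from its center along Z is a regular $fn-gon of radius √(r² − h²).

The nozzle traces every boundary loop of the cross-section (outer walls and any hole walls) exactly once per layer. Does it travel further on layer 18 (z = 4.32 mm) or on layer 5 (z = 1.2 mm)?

Layer 18 (z = 4.32): the r=5 sphere contributes a regular 12-gon of circumradius √(5²−0.68²) = 4.954 (perimeter = 2·12·4.954·sin(180°/12) = 30.77 mm); the r=6 cylinder at (-2.5, 12.5) contributes a regular 12-gon of circumradius 6 (perimeter = 2·12·6.000·sin(180°/12) = 37.27 mm); the 13.5×5.5 cube at (8.5, 0) contributes its full rectangle (perimeter 38.00 mm); Subtracting the remaining from the first: starting from the r=5 sphere, the r=6 cylinder at (-2.5, 12.5) misses the remaining region (no effect); the 13.5×5.5 cube at (8.5, 0) misses the remaining region (no effect) — boundary = 30.77 mm; (rotated 45° about Z; rotation is an isometry so areas/perimeters/island counts are preserved). So its perimeter = 30.77 mm. Layer 5 (z = 1.2): the r=5 sphere contributes a regular 12-gon of circumradius √(5²−3.8²) = 3.250 (perimeter = 2·12·3.250·sin(180°/12) = 20.19 mm); the r=6 cylinder at (-2.5, 12.5) gives a regular 12-gon of circumradius 6 (constant along its height) (perimeter = 2·12·6.000·sin(180°/12) = 37.27 mm); the cube at (8.5, 0) is present — its section is the full 13.5×5.5 rectangle (perimeter 38.00 mm); Taking the first minus the rest: starting from the r=5 sphere, the r=6 cylinder at (-2.5, 12.5) misses the remaining region (no effect); the 13.5×5.5 cube at (8.5, 0) misses the remaining region (no effect) — boundary = 20.19 mm; (whole slice rotated 45° about Z — lengths, areas and connectivity unchanged). So its perimeter = 20.19 mm. Layer 18 is larger (30.77 vs 20.19 mm).

layer 18 (z = 4.32 mm)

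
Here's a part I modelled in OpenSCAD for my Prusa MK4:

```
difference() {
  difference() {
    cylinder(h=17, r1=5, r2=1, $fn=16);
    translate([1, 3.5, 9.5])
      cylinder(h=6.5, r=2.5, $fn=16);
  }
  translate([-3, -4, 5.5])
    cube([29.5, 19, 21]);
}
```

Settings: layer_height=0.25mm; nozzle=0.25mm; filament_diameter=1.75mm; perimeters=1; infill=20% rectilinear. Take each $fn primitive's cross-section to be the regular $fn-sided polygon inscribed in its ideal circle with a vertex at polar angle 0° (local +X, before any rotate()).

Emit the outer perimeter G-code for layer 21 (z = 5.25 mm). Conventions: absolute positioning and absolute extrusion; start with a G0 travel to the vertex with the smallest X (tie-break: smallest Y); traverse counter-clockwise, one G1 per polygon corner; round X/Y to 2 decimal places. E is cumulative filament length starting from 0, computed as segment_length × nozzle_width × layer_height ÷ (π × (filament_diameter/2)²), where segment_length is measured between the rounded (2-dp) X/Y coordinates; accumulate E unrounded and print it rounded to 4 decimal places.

At z = 5.25 mm: the cone contributes a regular 16-gon of circumradius 3.765 (interpolated between r1=5 and r2=1 at t=0.309); the cylinder at (1, 3.5) does not reach this height (z outside [9.5, 16]); Taking the first minus the rest: none of the subtracted shapes is present at this height, so the cone is unchanged — 1 connected region; the cube at (-3, -4) is absent (z outside [5.5, 26.5]); Taking the first minus the rest: none of the subtracted shapes is present at this height, so that combined region is unchanged — 1 connected region. The outline is a single polygon with 16 vertices. Extrusion per mm of travel: 0.25 × 0.25 / (π × 0.875²) = 0.025984. Accumulating E over each segment gives final E = 0.6105.

G0 X-3.76 Y0.00 Z5.25
G1 X-3.48 Y-1.44 E0.0381
G1 X-2.66 Y-2.66 E0.0763
G1 X-1.44 Y-3.48 E0.1145
G1 X0.00 Y-3.76 E0.1526
G1 X1.44 Y-3.48 E0.1907
G1 X2.66 Y-2.66 E0.2289
G1 X3.48 Y-1.44 E0.2671
G1 X3.76 Y0.00 E0.3053
G1 X3.48 Y1.44 E0.3434
G1 X2.66 Y2.66 E0.3816
G1 X1.44 Y3.48 E0.4198
G1 X0.00 Y3.76 E0.4579
G1 X-1.44 Y3.48 E0.4960
G1 X-2.66 Y2.66 E0.5342
G1 X-3.48 Y1.44 E0.5724
G1 X-3.76 Y0.00 E0.6105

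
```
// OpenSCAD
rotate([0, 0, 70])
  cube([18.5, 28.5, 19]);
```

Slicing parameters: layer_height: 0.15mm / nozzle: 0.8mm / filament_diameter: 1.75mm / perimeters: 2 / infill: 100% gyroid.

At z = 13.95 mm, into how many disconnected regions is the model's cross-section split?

At z = 13.95 mm: the cube (footprint 18.5×28.5) is included at this height; (rotated 70° about Z; rotation is an isometry so areas/perimeters/island counts are preserved). The result has 1 disconnected region.

1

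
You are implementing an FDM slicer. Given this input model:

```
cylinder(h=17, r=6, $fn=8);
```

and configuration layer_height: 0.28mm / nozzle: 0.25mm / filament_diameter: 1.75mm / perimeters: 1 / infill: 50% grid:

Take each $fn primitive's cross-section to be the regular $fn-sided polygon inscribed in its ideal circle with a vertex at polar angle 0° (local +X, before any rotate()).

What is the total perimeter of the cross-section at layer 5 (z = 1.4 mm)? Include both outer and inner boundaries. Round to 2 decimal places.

At z = 1.4 mm: the cylinder: section is a regular 8-gon, circumradius r=6 (perimeter = 2·8·6.000·sin(180°/8) = 36.74 mm). Overall, the cross-section is a single solid region. Total boundary length (outer) = 36.74 mm.

36.74 mm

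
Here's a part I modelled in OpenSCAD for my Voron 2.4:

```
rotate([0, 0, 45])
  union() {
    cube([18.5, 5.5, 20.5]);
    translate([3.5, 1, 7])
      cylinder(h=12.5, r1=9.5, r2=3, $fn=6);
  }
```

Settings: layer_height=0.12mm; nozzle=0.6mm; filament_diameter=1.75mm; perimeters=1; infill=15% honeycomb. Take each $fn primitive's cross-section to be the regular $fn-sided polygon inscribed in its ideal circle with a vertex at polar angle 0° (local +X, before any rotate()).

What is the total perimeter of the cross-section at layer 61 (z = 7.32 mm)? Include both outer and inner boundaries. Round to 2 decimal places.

At z = 7.32 mm: the cube is present — its section is the full 18.5×5.5 rectangle (perimeter 48.00 mm); the cone at (3.5, 1) contributes a regular 6-gon of circumradius 9.334 (interpolated between r1=9.5 and r2=3 at t=0.026) (perimeter = 2·6·9.334·sin(180°/6) = 56.00 mm); Combining (union): the regions partially overlap (shared area 64.45 mm²), so the edge portions inside another operand are dropped and the merged outline is re-measured after clipping — boundary = 69.66 mm; (whole slice rotated 45° about Z — lengths, areas and connectivity unchanged). Overall, the cross-section is a single solid region. Total boundary length (outer) = 69.66 mm.

69.66 mm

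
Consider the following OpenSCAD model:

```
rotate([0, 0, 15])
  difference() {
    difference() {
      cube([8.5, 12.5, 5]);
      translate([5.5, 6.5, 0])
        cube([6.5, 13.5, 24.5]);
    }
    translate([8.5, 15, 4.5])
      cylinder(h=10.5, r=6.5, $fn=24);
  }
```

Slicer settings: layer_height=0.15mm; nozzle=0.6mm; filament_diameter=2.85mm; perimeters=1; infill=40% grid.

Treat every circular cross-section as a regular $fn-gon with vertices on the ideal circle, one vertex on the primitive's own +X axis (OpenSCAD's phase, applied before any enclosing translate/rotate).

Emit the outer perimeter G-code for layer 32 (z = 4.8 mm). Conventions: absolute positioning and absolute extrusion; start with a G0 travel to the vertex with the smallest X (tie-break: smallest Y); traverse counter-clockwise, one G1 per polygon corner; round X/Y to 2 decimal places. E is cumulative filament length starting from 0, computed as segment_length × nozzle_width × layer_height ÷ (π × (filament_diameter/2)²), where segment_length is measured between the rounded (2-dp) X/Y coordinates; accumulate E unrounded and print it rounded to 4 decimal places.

At z = 4.8 mm: the 8.5×12.5 cube contributes its full rectangle; the cube at (5.5, 6.5) (footprint 6.5×13.5) is included at this height; After the difference (first − rest): starting from the 8.5×12.5 cube, the 6.5×13.5 cube at (5.5, 6.5) partially overlaps it — only the 18.00 mm² overlap (of its 87.75 mm²) is removed, clipping the outline — 1 connected region; the r=6.5 cylinder at (8.5, 15) contributes a regular 24-gon of circumradius 6.5; After the difference (first − rest): starting from the result so far, the r=6.5 cylinder at (8.5, 15) partially overlaps it — only the 5.90 mm² overlap (of its 131.22 mm²) is removed, clipping the outline — 1 connected region; (rotated 15° about Z; rotation is an isometry so areas/perimeters/island counts are preserved). The outline is a single polygon with 10 vertices. Extrusion per mm of travel: 0.6 × 0.15 / (π × 1.425²) = 0.014108. Accumulating E over each segment gives final E = 0.5688.

G0 X-3.24 Y12.07 Z4.80
G1 X0.00 Y0.00 E0.1763
G1 X8.21 Y2.20 E0.2962
G1 X6.53 Y8.48 E0.3879
G1 X3.63 Y7.70 E0.4303
G1 X2.91 Y10.38 E0.4695
G1 X2.65 Y10.41 E0.4731
G1 X1.08 Y11.06 E0.4971
G1 X-0.27 Y12.09 E0.5211
G1 X-0.76 Y12.74 E0.5326
G1 X-3.24 Y12.07 E0.5688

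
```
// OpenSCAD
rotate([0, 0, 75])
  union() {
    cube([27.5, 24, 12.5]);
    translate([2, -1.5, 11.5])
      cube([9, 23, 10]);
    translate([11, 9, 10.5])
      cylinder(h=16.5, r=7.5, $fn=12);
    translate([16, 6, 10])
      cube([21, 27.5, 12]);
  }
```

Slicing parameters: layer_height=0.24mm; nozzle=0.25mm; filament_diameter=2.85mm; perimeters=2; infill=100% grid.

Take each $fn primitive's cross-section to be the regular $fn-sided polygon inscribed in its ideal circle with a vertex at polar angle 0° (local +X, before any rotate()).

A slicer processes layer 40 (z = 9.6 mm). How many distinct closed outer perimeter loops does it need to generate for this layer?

At z = 9.6 mm: the cube (footprint 27.5×24) is included at this height; the cube at (2, -1.5) is absent (z outside [11.5, 21.5]); the cylinder at (11, 9) does not reach this height (z outside [10.5, 27]); the cube at (16, 6) is not intersected at this z (z outside [10, 22]); Combining (union): only the 27.5×24 cube is present, so the union is just that shape — 1 connected region; (rotated 75° about Z; rotation is an isometry so areas/perimeters/island counts are preserved). The result has 1 disconnected region.

1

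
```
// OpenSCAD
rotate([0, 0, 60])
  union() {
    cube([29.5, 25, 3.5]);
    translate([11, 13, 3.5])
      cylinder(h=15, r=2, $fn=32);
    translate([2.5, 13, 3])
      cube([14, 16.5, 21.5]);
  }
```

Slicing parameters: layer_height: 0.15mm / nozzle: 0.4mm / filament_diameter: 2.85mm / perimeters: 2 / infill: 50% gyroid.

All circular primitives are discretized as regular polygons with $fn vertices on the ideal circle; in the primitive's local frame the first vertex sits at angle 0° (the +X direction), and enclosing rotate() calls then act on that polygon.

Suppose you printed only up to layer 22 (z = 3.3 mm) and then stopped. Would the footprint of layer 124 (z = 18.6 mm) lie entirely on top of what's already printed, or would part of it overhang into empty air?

entirely on top

Compare the two slices. At z = 3.3: the cube is present — its section is the full 29.5×25 rectangle (area 737.50 mm²); the cylinder at (11, 13) is absent (z outside [3.5, 18.5]); the 14×16.5 cube at (2.5, 13) contributes its full rectangle (area 231.00 mm²); Taking the union: the regions partially overlap — summed areas 968.50 mm² minus the doubly-counted overlap 168.00 mm² gives 800.50 mm² — area = 800.50 mm²; (rotated 60° about Z; rotation is an isometry so areas/perimeters/island counts are preserved). At z = 18.6: the cube does not reach this height (z outside [0, 3.5]); the cylinder at (11, 13) does not reach this height (z outside [3.5, 18.5]); the 14×16.5 cube at (2.5, 13) contributes its full rectangle (area 231.00 mm²); Taking the union: only the 14×16.5 cube at (2.5, 13) is present, so the union is just that shape — area = 231.00 mm²; (whole slice rotated 60° about Z — lengths, areas and connectivity unchanged). Checking containment: the cross-section at z = 18.6 is a subset of the cross-section at z = 3.3.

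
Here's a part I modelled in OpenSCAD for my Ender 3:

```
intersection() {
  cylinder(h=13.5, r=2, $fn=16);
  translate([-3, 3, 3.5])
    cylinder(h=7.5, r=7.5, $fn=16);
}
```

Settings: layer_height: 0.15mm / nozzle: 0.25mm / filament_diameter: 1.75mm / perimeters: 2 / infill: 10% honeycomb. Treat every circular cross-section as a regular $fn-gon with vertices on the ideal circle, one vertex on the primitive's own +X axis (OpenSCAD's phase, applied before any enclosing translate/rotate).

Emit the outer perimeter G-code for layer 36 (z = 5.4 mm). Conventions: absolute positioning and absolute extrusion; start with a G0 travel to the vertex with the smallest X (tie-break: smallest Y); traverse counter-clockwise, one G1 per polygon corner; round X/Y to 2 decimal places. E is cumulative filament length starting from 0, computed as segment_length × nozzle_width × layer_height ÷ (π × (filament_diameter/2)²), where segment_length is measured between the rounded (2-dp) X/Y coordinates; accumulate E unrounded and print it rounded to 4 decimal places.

At z = 5.4 mm: the r=2 cylinder gives a regular 16-gon of circumradius 2 (constant along its height); the r=7.5 cylinder at (-3, 3) contributes a regular 16-gon of circumradius 7.5; Keeping only the common overlap: the r=2 cylinder lies inside the r=7.5 cylinder at (-3, 3), so it is kept whole — 1 connected region. The outline is a single polygon with 16 vertices. Extrusion per mm of travel: 0.25 × 0.15 / (π × 0.875²) = 0.015591. Accumulating E over each segment gives final E = 0.1947.

G0 X-2.00 Y0.00 Z5.40
G1 X-1.85 Y-0.77 E0.0122
G1 X-1.41 Y-1.41 E0.0243
G1 X-0.77 Y-1.85 E0.0364
G1 X0.00 Y-2.00 E0.0487
G1 X0.77 Y-1.85 E0.0609
G1 X1.41 Y-1.41 E0.0730
G1 X1.85 Y-0.77 E0.0851
G1 X2.00 Y0.00 E0.0974
G1 X1.85 Y0.77 E0.1096
G1 X1.41 Y1.41 E0.1217
G1 X0.77 Y1.85 E0.1338
G1 X0.00 Y2.00 E0.1460
G1 X-0.77 Y1.85 E0.1583
G1 X-1.41 Y1.41 E0.1704
G1 X-1.85 Y0.77 E0.1825
G1 X-2.00 Y0.00 E0.1947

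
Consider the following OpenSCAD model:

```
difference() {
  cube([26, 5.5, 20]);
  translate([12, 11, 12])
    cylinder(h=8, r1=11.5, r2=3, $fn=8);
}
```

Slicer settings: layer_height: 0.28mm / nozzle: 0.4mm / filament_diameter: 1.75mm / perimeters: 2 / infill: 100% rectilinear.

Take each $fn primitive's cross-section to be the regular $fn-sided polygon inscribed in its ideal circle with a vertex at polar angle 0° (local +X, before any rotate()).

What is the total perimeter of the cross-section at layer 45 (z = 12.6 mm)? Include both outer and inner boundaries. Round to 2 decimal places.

67.18 mm

At z = 12.6 mm: the cube (footprint 26×5.5) is included at this height (perimeter 63.00 mm); the cone at (12, 11) (r1=11.5→r2=3) has section circumradius 10.863 here — a regular 8-gon (perimeter = 2·8·10.863·sin(180°/8) = 66.51 mm); Subtracting the remaining from the first: starting from the 26×5.5 cube, the cone at (12, 11) partially overlaps it — only the 59.91 mm² overlap (of its 333.74 mm²) is removed, clipping the outline — boundary = 67.18 mm. Overall, the cross-section is a single solid region. Total boundary length (outer) = 67.18 mm.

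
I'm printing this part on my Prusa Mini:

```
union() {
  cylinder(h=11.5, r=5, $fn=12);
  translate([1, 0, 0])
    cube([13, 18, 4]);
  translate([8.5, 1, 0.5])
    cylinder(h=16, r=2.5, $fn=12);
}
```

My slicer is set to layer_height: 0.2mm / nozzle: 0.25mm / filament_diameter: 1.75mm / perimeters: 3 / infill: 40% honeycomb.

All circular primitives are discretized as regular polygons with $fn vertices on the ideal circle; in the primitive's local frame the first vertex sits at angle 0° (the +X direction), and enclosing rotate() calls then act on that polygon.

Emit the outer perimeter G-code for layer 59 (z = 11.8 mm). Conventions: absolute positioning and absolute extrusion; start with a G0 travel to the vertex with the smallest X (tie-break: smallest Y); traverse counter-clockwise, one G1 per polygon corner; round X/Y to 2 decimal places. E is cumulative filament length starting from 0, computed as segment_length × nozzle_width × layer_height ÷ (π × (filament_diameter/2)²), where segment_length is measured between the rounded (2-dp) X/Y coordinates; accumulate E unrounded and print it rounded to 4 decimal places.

G0 X6.00 Y1.00 Z11.80
G1 X6.33 Y-0.25 E0.0269
G1 X7.25 Y-1.17 E0.0539
G1 X8.50 Y-1.50 E0.0808
G1 X9.75 Y-1.17 E0.1077
G1 X10.67 Y-0.25 E0.1347
G1 X11.00 Y1.00 E0.1616
G1 X10.67 Y2.25 E0.1885
G1 X9.75 Y3.17 E0.2155
G1 X8.50 Y3.50 E0.2424
G1 X7.25 Y3.17 E0.2693
G1 X6.33 Y2.25 E0.2963
G1 X6.00 Y1.00 E0.3232

At z = 11.8 mm: the cylinder is absent (z outside [0, 11.5]); the cube at (1, 0) does not reach this height (z outside [0, 4]); the cylinder at (8.5, 1): section is a regular 12-gon, circumradius r=2.5; Taking the union: only the r=2.5 cylinder at (8.5, 1) is present, so the union is just that shape — 1 connected region. The outline is a single polygon with 12 vertices. Extrusion per mm of travel: 0.25 × 0.2 / (π × 0.875²) = 0.020788. Accumulating E over each segment gives final E = 0.3232.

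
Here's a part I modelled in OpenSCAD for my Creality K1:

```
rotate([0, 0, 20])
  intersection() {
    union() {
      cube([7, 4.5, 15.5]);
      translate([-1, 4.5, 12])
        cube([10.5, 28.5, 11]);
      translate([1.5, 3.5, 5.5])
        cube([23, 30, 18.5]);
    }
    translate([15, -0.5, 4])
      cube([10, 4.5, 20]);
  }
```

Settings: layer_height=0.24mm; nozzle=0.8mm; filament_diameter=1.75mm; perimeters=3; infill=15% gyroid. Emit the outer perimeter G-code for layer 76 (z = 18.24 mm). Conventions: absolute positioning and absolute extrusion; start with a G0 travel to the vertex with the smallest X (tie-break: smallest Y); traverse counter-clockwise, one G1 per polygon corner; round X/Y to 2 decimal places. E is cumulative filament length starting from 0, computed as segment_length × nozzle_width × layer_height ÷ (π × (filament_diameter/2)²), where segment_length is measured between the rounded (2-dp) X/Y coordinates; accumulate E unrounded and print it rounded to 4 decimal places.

G0 X12.73 Y8.89 Z18.24
G1 X12.90 Y8.42 E0.0399
G1 X21.83 Y11.67 E0.7985
G1 X21.65 Y12.14 E0.8386
G1 X12.73 Y8.89 E1.5965

At z = 18.24 mm: the cube does not reach this height (z outside [0, 15.5]); the cube at (-1, 4.5) (footprint 10.5×28.5) is included at this height; the cube at (1.5, 3.5) is present — its section is the full 23×30 rectangle; Taking the union: the regions partially overlap (shared area 228.00 mm²), so overlapping operands fuse into one piece — 1 connected region; the cube at (15, -0.5) is present — its section is the full 10×4.5 rectangle; Keeping only the common overlap: the 10×4.5 cube at (15, -0.5) partially overlaps the result so far; clipping to the common part keeps 4.75 mm² — 1 connected region; (rotated 20° about Z; rotation is an isometry so areas/perimeters/island counts are preserved). The outline is a single polygon with 4 vertices. Extrusion per mm of travel: 0.8 × 0.24 / (π × 0.875²) = 0.079824. Accumulating E over each segment gives final E = 1.5965.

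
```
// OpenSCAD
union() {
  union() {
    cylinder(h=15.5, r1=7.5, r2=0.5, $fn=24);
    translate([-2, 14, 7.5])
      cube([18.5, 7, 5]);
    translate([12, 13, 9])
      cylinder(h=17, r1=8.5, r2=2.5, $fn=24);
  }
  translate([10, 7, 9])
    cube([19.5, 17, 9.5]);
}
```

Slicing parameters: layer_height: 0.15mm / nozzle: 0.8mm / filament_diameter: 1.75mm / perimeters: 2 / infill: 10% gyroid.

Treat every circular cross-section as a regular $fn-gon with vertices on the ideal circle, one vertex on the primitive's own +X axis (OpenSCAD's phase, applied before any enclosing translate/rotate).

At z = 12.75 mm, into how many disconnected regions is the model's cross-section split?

At z = 12.75 mm: the cone contributes a regular 24-gon of circumradius 1.742 (interpolated between r1=7.5 and r2=0.5 at t=0.823); the cube at (-2, 14) does not reach this height (z outside [7.5, 12.5]); the cone at (12, 13): at t=0.221 of its height the radius interpolates to r₁+(r₂−r₁)t = 7.176, giving a regular 24-gon of that circumradius; Taking the union: the 2 present regions are separate (no shared area or edge), so areas and boundary lengths simply add and each stays a separate island — 2 connected regions; the cube at (10, 7) is present — its section is the full 19.5×17 rectangle; Taking the union: the regions partially overlap (shared area 103.08 mm²), so overlapping operands fuse into one piece — 2 connected regions. The result has 2 disconnected regions.

2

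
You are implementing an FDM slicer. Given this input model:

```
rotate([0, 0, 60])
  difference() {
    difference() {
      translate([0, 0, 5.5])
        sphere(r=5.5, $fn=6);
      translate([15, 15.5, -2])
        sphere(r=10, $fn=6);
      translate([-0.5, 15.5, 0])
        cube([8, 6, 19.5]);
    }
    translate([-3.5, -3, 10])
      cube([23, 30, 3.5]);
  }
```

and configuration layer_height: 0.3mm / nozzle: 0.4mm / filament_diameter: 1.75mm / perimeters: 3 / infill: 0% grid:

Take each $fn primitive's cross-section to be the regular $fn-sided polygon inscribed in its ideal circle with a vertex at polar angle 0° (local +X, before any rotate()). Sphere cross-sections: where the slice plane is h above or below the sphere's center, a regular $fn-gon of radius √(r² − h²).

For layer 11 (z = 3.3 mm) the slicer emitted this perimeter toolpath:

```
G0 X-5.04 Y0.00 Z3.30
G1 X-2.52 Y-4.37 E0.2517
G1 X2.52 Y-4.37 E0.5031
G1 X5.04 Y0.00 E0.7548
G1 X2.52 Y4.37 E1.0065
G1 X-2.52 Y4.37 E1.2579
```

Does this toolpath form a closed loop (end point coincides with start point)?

Start point (G0): (-5.04, 0.00). End point (last G1): the path does not return to the start — open.

no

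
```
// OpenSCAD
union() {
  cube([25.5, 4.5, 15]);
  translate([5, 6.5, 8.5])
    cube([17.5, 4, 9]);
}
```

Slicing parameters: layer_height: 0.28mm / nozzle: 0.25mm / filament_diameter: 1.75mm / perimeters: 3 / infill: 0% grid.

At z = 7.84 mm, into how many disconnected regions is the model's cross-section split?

1

At z = 7.84 mm: the cube (footprint 25.5×4.5) is included at this height; the cube at (5, 6.5) is absent (z outside [8.5, 17.5]); Taking the union: only the 25.5×4.5 cube is present, so the union is just that shape — 1 connected region. The result has 1 disconnected region.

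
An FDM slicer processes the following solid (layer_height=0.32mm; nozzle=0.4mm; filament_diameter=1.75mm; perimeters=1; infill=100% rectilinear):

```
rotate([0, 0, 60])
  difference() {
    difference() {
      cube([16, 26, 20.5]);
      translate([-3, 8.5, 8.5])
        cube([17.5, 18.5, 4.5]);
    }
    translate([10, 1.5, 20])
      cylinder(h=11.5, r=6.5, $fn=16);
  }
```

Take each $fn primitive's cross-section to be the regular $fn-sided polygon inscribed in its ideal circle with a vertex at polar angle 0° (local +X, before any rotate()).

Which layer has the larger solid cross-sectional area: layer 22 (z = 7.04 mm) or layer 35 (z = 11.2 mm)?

layer 22 (z = 7.04 mm)

Layer 22 (z = 7.04): the 16×26 cube contributes its full rectangle (area 416.00 mm²); the cube at (-3, 8.5) is absent (z outside [8.5, 13]); Taking the first minus the rest: none of the subtracted shapes is present at this height, so the 16×26 cube is unchanged — area = 416.00 mm²; the cylinder at (10, 1.5) is not intersected at this z (z outside [20, 31.5]); After the difference (first − rest): none of the subtracted shapes is present at this height, so the result so far is unchanged — area = 416.00 mm²; (whole slice rotated 60° about Z — lengths, areas and connectivity unchanged). So its area = 416.00 mm². Layer 35 (z = 11.2): the cube (footprint 16×26) is included at this height (area 416.00 mm²); the cube at (-3, 8.5) is present — its section is the full 17.5×18.5 rectangle (area 323.75 mm²); Subtracting the remaining from the first: starting from the 16×26 cube (416.00 mm²), the 17.5×18.5 cube at (-3, 8.5) partially overlaps it — only the 253.75 mm² overlap (of its 323.75 mm²) is removed, clipping the outline — area = 162.25 mm²; the cylinder at (10, 1.5) is absent (z outside [20, 31.5]); Subtracting the remaining from the first: none of the subtracted shapes is present at this height, so the result so far is unchanged — area = 162.25 mm²; (rotated 60° about Z; rotation is an isometry so areas/perimeters/island counts are preserved). So its area = 162.25 mm². Layer 22 is larger (416.00 vs 162.25 mm²).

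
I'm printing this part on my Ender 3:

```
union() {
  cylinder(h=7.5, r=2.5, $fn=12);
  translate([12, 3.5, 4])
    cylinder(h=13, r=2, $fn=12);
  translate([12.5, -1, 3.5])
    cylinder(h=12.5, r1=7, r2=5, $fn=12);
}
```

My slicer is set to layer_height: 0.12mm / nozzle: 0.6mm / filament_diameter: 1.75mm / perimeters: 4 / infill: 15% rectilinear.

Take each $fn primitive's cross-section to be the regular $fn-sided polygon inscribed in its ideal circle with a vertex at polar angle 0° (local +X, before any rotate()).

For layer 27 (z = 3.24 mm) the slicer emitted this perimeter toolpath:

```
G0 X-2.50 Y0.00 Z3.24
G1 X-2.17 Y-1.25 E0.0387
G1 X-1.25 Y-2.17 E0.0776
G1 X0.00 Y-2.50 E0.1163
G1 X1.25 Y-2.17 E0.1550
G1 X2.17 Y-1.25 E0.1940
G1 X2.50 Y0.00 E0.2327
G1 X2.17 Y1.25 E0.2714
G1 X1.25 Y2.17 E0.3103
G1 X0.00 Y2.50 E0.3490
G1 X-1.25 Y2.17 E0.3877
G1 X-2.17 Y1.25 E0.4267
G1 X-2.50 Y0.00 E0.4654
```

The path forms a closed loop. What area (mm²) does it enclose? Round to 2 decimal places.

18.79 mm²

Apply the shoelace formula to the sequence of (X, Y) vertices; enclosed area = 18.79 mm².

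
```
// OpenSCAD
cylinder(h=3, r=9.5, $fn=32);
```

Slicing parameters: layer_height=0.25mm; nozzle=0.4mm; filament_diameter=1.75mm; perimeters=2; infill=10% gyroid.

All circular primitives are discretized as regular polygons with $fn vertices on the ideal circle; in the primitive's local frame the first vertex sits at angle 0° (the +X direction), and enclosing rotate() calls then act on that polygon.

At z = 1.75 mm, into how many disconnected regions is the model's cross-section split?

At z = 1.75 mm: the r=9.5 cylinder gives a regular 32-gon of circumradius 9.5 (constant along its height). The result has 1 disconnected region.

1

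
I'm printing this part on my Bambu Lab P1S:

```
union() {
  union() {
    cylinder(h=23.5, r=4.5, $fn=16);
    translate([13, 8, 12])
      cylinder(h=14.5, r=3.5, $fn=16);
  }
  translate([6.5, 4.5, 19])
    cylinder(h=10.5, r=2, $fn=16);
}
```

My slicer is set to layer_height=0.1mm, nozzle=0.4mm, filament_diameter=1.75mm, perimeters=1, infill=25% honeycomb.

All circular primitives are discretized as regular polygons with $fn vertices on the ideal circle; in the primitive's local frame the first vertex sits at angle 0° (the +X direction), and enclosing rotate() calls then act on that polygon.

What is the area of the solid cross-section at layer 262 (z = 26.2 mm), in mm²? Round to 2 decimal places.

49.75 mm²

At z = 26.2 mm: the cylinder is not intersected at this z (z outside [0, 23.5]); the r=3.5 cylinder at (13, 8) gives a regular 16-gon of circumradius 3.5 (constant along its height) (area = (16/2)·3.500²·sin(360°/16) = 37.50 mm²); Merging all regions: only the r=3.5 cylinder at (13, 8) is present, so the union is just that shape — area = 37.50 mm²; the cylinder at (6.5, 4.5): section is a regular 16-gon, circumradius r=2 (area = (16/2)·2.000²·sin(360°/16) = 12.25 mm²); Combining (union): the 2 present regions are separate (no shared area or edge), so areas and boundary lengths simply add and each stays a separate island — area = 49.75 mm². Overall, the cross-section has 2 separate islands. Net area = 49.75 mm².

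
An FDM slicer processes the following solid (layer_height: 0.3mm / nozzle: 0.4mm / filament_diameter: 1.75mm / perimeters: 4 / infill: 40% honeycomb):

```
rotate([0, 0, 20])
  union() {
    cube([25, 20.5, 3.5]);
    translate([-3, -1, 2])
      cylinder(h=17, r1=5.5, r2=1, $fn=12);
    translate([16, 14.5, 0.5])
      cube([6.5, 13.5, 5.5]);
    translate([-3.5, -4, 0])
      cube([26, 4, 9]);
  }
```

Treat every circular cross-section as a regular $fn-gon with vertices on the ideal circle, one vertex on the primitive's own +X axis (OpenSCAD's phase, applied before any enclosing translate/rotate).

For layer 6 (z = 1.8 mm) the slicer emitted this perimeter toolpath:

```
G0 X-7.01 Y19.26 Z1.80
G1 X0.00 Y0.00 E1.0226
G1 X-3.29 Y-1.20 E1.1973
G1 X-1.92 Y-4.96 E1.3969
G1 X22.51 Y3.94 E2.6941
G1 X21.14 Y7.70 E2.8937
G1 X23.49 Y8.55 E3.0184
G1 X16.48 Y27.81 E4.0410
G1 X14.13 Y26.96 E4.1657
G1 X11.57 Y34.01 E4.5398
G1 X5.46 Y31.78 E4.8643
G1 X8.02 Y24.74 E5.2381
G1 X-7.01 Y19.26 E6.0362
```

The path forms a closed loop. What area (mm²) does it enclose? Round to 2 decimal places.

Apply the shoelace formula to the sequence of (X, Y) vertices; enclosed area = 665.22 mm².

665.22 mm²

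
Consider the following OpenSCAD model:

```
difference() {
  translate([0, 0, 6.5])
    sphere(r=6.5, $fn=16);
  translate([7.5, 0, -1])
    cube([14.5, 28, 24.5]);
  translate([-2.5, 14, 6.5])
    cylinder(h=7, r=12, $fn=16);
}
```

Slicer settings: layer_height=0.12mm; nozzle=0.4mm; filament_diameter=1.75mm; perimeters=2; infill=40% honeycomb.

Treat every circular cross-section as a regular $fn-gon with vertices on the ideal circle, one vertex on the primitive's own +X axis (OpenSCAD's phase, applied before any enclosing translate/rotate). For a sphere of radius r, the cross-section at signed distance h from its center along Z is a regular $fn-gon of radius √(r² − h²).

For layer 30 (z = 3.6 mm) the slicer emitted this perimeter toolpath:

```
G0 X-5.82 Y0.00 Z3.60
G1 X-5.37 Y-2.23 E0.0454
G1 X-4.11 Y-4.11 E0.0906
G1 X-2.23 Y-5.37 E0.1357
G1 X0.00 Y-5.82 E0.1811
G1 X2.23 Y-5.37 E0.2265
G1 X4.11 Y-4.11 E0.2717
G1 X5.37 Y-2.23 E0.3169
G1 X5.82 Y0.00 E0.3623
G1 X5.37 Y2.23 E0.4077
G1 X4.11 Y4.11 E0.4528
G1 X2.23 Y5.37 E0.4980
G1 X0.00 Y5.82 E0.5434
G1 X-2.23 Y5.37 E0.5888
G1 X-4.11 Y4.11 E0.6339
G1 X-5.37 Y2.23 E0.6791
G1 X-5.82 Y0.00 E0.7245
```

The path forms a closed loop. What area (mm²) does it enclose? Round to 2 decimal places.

103.54 mm²

Apply the shoelace formula to the sequence of (X, Y) vertices; enclosed area = 103.54 mm².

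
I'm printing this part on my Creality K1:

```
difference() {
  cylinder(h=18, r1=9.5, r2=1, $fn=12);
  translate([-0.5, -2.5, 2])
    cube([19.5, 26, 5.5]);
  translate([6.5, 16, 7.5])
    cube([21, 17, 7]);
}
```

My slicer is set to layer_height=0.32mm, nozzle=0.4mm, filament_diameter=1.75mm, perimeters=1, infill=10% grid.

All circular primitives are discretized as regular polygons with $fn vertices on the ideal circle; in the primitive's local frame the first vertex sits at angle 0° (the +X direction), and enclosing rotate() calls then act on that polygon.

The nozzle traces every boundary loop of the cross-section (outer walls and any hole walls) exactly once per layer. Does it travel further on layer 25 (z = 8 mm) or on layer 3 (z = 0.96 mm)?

layer 3 (z = 0.96 mm)

Layer 25 (z = 8): the cone (r1=9.5→r2=1) has section circumradius 5.722 here — a regular 12-gon (perimeter = 2·12·5.722·sin(180°/12) = 35.54 mm); the cube at (-0.5, -2.5) is absent (z outside [2, 7.5]); the 21×17 cube at (6.5, 16) contributes its full rectangle (perimeter 76.00 mm); After the difference (first − rest): starting from the cone, the 21×17 cube at (6.5, 16) misses the remaining region (no effect) — boundary = 35.54 mm. So its perimeter = 35.54 mm. Layer 3 (z = 0.96): the cone contributes a regular 12-gon of circumradius 9.047 (interpolated between r1=9.5 and r2=1 at t=0.053) (perimeter = 2·12·9.047·sin(180°/12) = 56.19 mm); the cube at (-0.5, -2.5) does not reach this height (z outside [2, 7.5]); the cube at (6.5, 16) is absent (z outside [7.5, 14.5]); Taking the first minus the rest: none of the subtracted shapes is present at this height, so the cone is unchanged — boundary = 56.19 mm. So its perimeter = 56.19 mm. Layer 3 is larger (56.19 vs 35.54 mm).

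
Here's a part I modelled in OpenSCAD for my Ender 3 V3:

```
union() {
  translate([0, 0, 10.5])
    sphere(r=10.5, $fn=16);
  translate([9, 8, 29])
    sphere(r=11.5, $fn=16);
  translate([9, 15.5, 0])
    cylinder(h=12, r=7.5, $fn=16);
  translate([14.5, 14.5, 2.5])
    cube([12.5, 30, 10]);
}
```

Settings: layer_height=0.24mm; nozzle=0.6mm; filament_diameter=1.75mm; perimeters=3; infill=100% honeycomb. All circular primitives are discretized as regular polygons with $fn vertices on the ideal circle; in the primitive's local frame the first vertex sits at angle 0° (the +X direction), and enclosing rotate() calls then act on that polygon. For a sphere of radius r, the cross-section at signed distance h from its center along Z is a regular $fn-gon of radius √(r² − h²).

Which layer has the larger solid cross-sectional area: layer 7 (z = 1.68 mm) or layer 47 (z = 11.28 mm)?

Layer 7 (z = 1.68): the sphere: section is a regular 16-gon, circumradius = √(r²−h²) = √(10.5²−8.82²) = 5.697 (area = (16/2)·5.697²·sin(360°/16) = 99.37 mm²); the sphere at (9, 8) is absent (|z−center|=27.320 > r=11.5); the r=7.5 cylinder at (9, 15.5) contributes a regular 16-gon of circumradius 7.5 (area = (16/2)·7.500²·sin(360°/16) = 172.21 mm²); the cube at (14.5, 14.5) does not reach this height (z outside [2.5, 12.5]); Combining (union): the 2 present regions are separate (no shared area or edge), so areas and boundary lengths simply add and each stays a separate island — area = 271.58 mm². So its area = 271.58 mm². Layer 47 (z = 11.28): the r=10.5 sphere contributes a regular 16-gon of circumradius √(10.5²−0.78²) = 10.471 (area = (16/2)·10.471²·sin(360°/16) = 335.66 mm²); the sphere at (9, 8) is not intersected at this z (|z−center|=17.720 > r=11.5); the r=7.5 cylinder at (9, 15.5) gives a regular 16-gon of circumradius 7.5 (constant along its height) (area = (16/2)·7.500²·sin(360°/16) = 172.21 mm²); the cube at (14.5, 14.5) (footprint 12.5×30) is included at this height (area 375.00 mm²); Taking the union: the regions partially overlap — summed areas 882.87 mm² minus the doubly-counted overlap 8.35 mm² gives 874.52 mm² — area = 874.52 mm². So its area = 874.52 mm². Layer 47 is larger (874.52 vs 271.58 mm²).

layer 47 (z = 11.28 mm)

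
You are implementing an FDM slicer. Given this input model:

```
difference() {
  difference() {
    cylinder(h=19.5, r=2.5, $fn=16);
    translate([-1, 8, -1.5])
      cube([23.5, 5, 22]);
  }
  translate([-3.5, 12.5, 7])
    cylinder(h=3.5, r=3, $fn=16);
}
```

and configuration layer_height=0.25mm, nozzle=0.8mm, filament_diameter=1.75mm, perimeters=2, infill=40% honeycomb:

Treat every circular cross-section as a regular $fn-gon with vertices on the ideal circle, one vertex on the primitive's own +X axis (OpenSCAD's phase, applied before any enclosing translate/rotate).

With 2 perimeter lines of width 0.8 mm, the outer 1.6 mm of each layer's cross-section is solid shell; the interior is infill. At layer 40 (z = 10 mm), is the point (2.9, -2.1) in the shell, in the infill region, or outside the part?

At z = 10 mm: the r=2.5 cylinder gives a regular 16-gon of circumradius 2.5 (constant along its height); the 23.5×5 cube at (-1, 8) contributes its full rectangle; After the difference (first − rest): starting from the r=2.5 cylinder, the 23.5×5 cube at (-1, 8) misses the remaining region (no effect) — 1 connected region; the cylinder at (-3.5, 12.5): section is a regular 16-gon, circumradius r=3; After the difference (first − rest): starting from that combined region, the r=3 cylinder at (-3.5, 12.5) misses the remaining region (no effect) — 1 connected region. Overall, the cross-section is a single solid region. The nearest boundary edge runs (2.31, -0.96)→(1.77, -1.77); distance from the point to it = 1.13 mm. The point is not inside any of the regions above, so it lies outside the cross-section (1.13 mm from the nearest boundary).

outside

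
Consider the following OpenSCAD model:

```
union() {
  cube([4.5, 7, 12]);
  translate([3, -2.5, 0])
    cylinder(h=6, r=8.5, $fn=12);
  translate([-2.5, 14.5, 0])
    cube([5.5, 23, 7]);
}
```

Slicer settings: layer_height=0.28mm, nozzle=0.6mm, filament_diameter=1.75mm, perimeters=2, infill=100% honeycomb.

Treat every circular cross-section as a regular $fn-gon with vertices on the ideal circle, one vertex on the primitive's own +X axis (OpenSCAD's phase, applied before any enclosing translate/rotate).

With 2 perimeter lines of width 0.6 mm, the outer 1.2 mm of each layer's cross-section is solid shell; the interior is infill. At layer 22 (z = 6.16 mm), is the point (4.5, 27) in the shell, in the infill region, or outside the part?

outside

At z = 6.16 mm: the cube is present — its section is the full 4.5×7 rectangle; the cylinder at (3, -2.5) does not reach this height (z outside [0, 6]); the cube at (-2.5, 14.5) is present — its section is the full 5.5×23 rectangle; Taking the union: the 2 present regions are separate (no shared area or edge), so areas and boundary lengths simply add and each stays a separate island — 2 connected regions. Overall, the cross-section has 2 separate islands. The nearest boundary edge runs (3.00, 37.50)→(3.00, 14.50); distance from the point to it = 1.50 mm. The point is not inside any of the regions above, so it lies outside the cross-section (1.50 mm from the nearest boundary).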